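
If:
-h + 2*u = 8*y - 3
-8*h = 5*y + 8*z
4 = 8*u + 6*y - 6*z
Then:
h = -167*z/142 - 20/71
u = 153*z/284 + 23/142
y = 20*z/71 + 32/71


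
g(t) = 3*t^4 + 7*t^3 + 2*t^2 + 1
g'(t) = 12*t^3 + 21*t^2 + 4*t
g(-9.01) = 14813.96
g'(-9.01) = -7108.45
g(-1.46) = -2.89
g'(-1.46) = 1.58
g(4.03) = 1282.94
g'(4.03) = 1142.59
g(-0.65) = 0.46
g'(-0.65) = 2.98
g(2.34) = 191.59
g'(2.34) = 278.10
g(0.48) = 2.39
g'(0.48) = 8.09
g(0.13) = 1.05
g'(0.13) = 0.90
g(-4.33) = 524.78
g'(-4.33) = -597.79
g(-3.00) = 73.00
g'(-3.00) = -147.00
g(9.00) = 24949.00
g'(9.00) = 10485.00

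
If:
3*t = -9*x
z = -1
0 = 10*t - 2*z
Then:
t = -1/5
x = 1/15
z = -1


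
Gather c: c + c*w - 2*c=c*(w - 1)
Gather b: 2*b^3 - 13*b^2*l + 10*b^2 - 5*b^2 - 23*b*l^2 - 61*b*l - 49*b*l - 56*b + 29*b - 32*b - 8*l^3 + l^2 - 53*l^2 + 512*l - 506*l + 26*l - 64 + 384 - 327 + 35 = 2*b^3 + b^2*(5 - 13*l) + b*(-23*l^2 - 110*l - 59) - 8*l^3 - 52*l^2 + 32*l + 28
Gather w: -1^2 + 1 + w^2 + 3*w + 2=w^2 + 3*w + 2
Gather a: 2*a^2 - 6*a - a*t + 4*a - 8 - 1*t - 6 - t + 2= 2*a^2 + a*(-t - 2) - 2*t - 12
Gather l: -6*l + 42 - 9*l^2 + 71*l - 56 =-9*l^2 + 65*l - 14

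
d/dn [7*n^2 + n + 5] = 14*n + 1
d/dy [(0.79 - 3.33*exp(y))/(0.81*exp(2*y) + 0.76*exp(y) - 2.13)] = (2.6973*exp(2*y) - 1.2798*exp(y) + 6.4925)*exp(y)/(0.6561*exp(4*y) + 1.2312*exp(3*y) - 2.873*exp(2*y) - 3.2376*exp(y) + 4.5369)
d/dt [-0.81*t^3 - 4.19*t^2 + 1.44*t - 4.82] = -2.43*t^2 - 8.38*t + 1.44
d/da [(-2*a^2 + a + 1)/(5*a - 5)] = -2/5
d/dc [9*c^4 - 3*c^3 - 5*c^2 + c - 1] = 36*c^3 - 9*c^2 - 10*c + 1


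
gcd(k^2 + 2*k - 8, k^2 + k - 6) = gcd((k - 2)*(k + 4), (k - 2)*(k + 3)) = k - 2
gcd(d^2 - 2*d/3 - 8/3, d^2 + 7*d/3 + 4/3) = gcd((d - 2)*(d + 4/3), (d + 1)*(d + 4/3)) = d + 4/3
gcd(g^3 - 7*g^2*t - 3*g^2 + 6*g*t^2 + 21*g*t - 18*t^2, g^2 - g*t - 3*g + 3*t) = -g^2 + g*t + 3*g - 3*t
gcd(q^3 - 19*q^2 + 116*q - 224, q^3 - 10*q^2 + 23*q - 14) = q - 7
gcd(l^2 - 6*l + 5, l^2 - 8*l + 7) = l - 1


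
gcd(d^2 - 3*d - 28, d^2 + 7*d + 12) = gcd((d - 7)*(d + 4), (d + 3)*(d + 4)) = d + 4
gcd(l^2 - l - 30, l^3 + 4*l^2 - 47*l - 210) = l + 5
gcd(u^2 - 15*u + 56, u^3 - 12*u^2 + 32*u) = u - 8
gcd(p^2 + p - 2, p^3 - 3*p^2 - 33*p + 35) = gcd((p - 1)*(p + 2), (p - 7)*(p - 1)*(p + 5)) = p - 1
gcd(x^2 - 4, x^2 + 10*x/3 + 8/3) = x + 2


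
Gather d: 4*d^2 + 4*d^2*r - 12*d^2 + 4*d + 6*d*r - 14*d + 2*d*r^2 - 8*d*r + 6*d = d^2*(4*r - 8) + d*(2*r^2 - 2*r - 4)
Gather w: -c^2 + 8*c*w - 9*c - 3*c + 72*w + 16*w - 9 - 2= -c^2 - 12*c + w*(8*c + 88) - 11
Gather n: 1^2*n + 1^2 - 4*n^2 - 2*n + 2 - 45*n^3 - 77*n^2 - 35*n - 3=-45*n^3 - 81*n^2 - 36*n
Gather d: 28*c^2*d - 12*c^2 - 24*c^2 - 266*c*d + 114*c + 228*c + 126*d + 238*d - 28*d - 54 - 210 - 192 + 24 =-36*c^2 + 342*c + d*(28*c^2 - 266*c + 336) - 432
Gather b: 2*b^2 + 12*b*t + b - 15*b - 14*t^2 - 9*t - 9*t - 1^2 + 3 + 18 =2*b^2 + b*(12*t - 14) - 14*t^2 - 18*t + 20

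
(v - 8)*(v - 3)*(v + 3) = v^3 - 8*v^2 - 9*v + 72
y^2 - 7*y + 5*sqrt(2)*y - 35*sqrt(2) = (y - 7)*(y + 5*sqrt(2))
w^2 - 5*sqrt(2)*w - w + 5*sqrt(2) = (w - 1)*(w - 5*sqrt(2))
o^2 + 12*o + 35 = (o + 5)*(o + 7)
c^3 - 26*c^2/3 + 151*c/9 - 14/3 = (c - 6)*(c - 7/3)*(c - 1/3)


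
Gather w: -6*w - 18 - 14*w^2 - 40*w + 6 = -14*w^2 - 46*w - 12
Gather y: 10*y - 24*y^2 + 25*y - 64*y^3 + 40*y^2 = -64*y^3 + 16*y^2 + 35*y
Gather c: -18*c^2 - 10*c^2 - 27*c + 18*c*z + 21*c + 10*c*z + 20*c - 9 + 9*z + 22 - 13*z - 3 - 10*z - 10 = -28*c^2 + c*(28*z + 14) - 14*z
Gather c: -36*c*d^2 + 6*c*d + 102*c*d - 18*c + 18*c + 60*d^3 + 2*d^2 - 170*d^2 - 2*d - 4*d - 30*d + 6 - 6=c*(-36*d^2 + 108*d) + 60*d^3 - 168*d^2 - 36*d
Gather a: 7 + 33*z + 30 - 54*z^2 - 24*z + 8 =-54*z^2 + 9*z + 45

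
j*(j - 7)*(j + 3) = j^3 - 4*j^2 - 21*j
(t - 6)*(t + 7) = t^2 + t - 42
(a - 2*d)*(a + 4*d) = a^2 + 2*a*d - 8*d^2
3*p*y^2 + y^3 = y^2*(3*p + y)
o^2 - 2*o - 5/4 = (o - 5/2)*(o + 1/2)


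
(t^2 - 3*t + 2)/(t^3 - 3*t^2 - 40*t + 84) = (t - 1)/(t^2 - t - 42)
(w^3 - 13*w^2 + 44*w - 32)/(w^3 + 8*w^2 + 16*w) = (w^3 - 13*w^2 + 44*w - 32)/(w*(w^2 + 8*w + 16))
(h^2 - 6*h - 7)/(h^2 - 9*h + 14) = (h + 1)/(h - 2)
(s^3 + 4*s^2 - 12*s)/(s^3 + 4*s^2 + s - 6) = s*(s^2 + 4*s - 12)/(s^3 + 4*s^2 + s - 6)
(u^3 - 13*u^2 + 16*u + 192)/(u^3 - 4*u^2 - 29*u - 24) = (u - 8)/(u + 1)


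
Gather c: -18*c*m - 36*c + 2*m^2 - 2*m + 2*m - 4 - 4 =c*(-18*m - 36) + 2*m^2 - 8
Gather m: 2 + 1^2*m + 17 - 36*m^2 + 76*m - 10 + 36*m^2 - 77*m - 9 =0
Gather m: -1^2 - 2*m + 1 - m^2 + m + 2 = -m^2 - m + 2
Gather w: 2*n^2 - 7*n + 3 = 2*n^2 - 7*n + 3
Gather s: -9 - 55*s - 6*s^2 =-6*s^2 - 55*s - 9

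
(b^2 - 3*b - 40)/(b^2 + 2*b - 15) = (b - 8)/(b - 3)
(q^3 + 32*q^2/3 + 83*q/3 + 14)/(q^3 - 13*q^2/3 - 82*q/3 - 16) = (q + 7)/(q - 8)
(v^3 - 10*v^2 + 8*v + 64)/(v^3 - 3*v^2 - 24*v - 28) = (v^2 - 12*v + 32)/(v^2 - 5*v - 14)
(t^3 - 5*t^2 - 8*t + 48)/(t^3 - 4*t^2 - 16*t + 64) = (t + 3)/(t + 4)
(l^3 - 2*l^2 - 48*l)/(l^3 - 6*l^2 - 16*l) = (l + 6)/(l + 2)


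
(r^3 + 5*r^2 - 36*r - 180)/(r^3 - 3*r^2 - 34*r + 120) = (r^2 - r - 30)/(r^2 - 9*r + 20)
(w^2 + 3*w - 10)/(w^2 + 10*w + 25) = (w - 2)/(w + 5)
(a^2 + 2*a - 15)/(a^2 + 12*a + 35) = (a - 3)/(a + 7)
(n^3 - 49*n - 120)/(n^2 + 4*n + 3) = (n^2 - 3*n - 40)/(n + 1)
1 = 1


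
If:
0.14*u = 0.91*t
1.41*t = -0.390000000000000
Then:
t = -0.28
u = -1.80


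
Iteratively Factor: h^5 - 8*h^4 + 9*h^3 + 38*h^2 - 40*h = (h - 4)*(h^4 - 4*h^3 - 7*h^2 + 10*h) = (h - 5)*(h - 4)*(h^3 + h^2 - 2*h) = h*(h - 5)*(h - 4)*(h^2 + h - 2) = h*(h - 5)*(h - 4)*(h + 2)*(h - 1)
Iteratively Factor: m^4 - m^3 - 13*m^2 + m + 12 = (m + 1)*(m^3 - 2*m^2 - 11*m + 12) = (m - 4)*(m + 1)*(m^2 + 2*m - 3) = (m - 4)*(m - 1)*(m + 1)*(m + 3)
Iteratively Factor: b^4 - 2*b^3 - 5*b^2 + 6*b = (b + 2)*(b^3 - 4*b^2 + 3*b) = (b - 3)*(b + 2)*(b^2 - b) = (b - 3)*(b - 1)*(b + 2)*(b)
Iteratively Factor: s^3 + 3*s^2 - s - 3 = (s + 3)*(s^2 - 1) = (s + 1)*(s + 3)*(s - 1)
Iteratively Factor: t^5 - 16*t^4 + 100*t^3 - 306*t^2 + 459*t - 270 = (t - 3)*(t^4 - 13*t^3 + 61*t^2 - 123*t + 90) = (t - 3)^2*(t^3 - 10*t^2 + 31*t - 30) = (t - 3)^3*(t^2 - 7*t + 10) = (t - 3)^3*(t - 2)*(t - 5)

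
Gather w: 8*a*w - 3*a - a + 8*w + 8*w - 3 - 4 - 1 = -4*a + w*(8*a + 16) - 8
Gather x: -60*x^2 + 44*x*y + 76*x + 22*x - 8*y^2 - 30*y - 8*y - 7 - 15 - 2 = -60*x^2 + x*(44*y + 98) - 8*y^2 - 38*y - 24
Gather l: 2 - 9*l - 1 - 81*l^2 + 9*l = 1 - 81*l^2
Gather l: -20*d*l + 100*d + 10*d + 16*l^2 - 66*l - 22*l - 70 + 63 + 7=110*d + 16*l^2 + l*(-20*d - 88)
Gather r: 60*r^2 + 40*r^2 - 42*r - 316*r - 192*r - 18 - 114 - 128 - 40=100*r^2 - 550*r - 300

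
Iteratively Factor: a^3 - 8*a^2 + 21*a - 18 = (a - 3)*(a^2 - 5*a + 6) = (a - 3)^2*(a - 2)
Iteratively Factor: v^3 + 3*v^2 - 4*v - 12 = (v - 2)*(v^2 + 5*v + 6) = (v - 2)*(v + 3)*(v + 2)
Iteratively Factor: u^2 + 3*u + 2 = (u + 2)*(u + 1)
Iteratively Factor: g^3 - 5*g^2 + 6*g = (g)*(g^2 - 5*g + 6) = g*(g - 3)*(g - 2)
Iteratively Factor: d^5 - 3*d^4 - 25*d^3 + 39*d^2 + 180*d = (d - 4)*(d^4 + d^3 - 21*d^2 - 45*d) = (d - 4)*(d + 3)*(d^3 - 2*d^2 - 15*d) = (d - 5)*(d - 4)*(d + 3)*(d^2 + 3*d) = d*(d - 5)*(d - 4)*(d + 3)*(d + 3)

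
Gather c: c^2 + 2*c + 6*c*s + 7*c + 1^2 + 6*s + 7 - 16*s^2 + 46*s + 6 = c^2 + c*(6*s + 9) - 16*s^2 + 52*s + 14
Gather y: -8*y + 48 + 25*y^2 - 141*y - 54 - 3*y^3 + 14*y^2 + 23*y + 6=-3*y^3 + 39*y^2 - 126*y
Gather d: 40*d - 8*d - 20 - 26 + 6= 32*d - 40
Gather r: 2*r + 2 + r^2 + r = r^2 + 3*r + 2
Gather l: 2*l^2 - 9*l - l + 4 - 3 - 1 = 2*l^2 - 10*l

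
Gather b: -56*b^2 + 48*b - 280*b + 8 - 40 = -56*b^2 - 232*b - 32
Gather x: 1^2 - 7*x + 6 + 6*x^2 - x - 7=6*x^2 - 8*x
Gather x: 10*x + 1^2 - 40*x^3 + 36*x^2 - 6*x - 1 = -40*x^3 + 36*x^2 + 4*x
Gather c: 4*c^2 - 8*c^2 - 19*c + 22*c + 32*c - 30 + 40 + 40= -4*c^2 + 35*c + 50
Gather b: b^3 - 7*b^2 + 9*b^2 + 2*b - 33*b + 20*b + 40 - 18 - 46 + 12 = b^3 + 2*b^2 - 11*b - 12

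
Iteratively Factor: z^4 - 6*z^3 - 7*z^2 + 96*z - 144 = (z - 3)*(z^3 - 3*z^2 - 16*z + 48) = (z - 4)*(z - 3)*(z^2 + z - 12) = (z - 4)*(z - 3)^2*(z + 4)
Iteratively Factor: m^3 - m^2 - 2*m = (m + 1)*(m^2 - 2*m) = (m - 2)*(m + 1)*(m)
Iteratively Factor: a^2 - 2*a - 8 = (a - 4)*(a + 2)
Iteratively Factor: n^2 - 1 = (n - 1)*(n + 1)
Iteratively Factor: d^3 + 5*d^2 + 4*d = (d + 4)*(d^2 + d) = d*(d + 4)*(d + 1)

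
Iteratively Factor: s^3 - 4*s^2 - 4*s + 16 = (s - 4)*(s^2 - 4) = (s - 4)*(s - 2)*(s + 2)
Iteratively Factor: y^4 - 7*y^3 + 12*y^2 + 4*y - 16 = (y - 2)*(y^3 - 5*y^2 + 2*y + 8) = (y - 2)^2*(y^2 - 3*y - 4) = (y - 4)*(y - 2)^2*(y + 1)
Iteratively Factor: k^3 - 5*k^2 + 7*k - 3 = (k - 1)*(k^2 - 4*k + 3) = (k - 3)*(k - 1)*(k - 1)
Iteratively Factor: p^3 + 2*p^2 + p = (p)*(p^2 + 2*p + 1) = p*(p + 1)*(p + 1)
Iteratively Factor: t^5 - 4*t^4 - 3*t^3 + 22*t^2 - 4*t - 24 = (t - 2)*(t^4 - 2*t^3 - 7*t^2 + 8*t + 12) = (t - 3)*(t - 2)*(t^3 + t^2 - 4*t - 4) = (t - 3)*(t - 2)*(t + 1)*(t^2 - 4) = (t - 3)*(t - 2)^2*(t + 1)*(t + 2)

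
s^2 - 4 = (s - 2)*(s + 2)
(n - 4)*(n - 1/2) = n^2 - 9*n/2 + 2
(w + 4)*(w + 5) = w^2 + 9*w + 20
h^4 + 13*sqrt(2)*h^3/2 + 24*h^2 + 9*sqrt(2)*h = h*(h + sqrt(2)/2)*(h + 3*sqrt(2))^2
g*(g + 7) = g^2 + 7*g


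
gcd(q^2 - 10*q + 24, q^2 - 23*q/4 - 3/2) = q - 6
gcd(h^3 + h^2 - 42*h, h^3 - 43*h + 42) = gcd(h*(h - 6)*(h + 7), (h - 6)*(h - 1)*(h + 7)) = h^2 + h - 42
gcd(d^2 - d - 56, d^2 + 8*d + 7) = d + 7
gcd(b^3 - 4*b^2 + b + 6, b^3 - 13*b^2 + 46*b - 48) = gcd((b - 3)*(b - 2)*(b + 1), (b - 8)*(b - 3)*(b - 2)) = b^2 - 5*b + 6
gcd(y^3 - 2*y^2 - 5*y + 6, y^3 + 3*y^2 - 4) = y^2 + y - 2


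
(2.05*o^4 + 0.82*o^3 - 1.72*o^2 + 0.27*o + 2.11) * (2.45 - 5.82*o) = -11.931*o^5 + 0.2501*o^4 + 12.0194*o^3 - 5.7854*o^2 - 11.6187*o + 5.1695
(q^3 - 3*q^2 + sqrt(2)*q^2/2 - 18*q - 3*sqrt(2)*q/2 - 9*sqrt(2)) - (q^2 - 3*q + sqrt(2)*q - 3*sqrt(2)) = q^3 - 4*q^2 + sqrt(2)*q^2/2 - 15*q - 5*sqrt(2)*q/2 - 6*sqrt(2)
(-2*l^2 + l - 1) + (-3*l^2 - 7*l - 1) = -5*l^2 - 6*l - 2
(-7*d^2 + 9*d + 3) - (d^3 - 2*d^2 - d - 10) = -d^3 - 5*d^2 + 10*d + 13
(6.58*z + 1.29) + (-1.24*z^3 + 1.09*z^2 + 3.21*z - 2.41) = -1.24*z^3 + 1.09*z^2 + 9.79*z - 1.12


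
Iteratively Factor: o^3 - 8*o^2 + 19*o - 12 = (o - 4)*(o^2 - 4*o + 3) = (o - 4)*(o - 3)*(o - 1)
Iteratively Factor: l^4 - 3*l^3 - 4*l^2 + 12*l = (l)*(l^3 - 3*l^2 - 4*l + 12) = l*(l - 2)*(l^2 - l - 6) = l*(l - 2)*(l + 2)*(l - 3)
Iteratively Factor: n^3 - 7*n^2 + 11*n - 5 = (n - 1)*(n^2 - 6*n + 5) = (n - 1)^2*(n - 5)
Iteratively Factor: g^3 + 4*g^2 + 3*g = (g)*(g^2 + 4*g + 3) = g*(g + 1)*(g + 3)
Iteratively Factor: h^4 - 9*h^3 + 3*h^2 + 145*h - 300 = (h + 4)*(h^3 - 13*h^2 + 55*h - 75) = (h - 5)*(h + 4)*(h^2 - 8*h + 15) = (h - 5)^2*(h + 4)*(h - 3)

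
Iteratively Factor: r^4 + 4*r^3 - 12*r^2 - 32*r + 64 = (r - 2)*(r^3 + 6*r^2 - 32) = (r - 2)*(r + 4)*(r^2 + 2*r - 8) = (r - 2)^2*(r + 4)*(r + 4)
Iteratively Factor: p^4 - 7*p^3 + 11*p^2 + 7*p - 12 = (p - 4)*(p^3 - 3*p^2 - p + 3) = (p - 4)*(p - 1)*(p^2 - 2*p - 3) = (p - 4)*(p - 1)*(p + 1)*(p - 3)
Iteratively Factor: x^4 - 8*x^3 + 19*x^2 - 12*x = (x)*(x^3 - 8*x^2 + 19*x - 12) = x*(x - 4)*(x^2 - 4*x + 3) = x*(x - 4)*(x - 3)*(x - 1)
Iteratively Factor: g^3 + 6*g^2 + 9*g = (g)*(g^2 + 6*g + 9) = g*(g + 3)*(g + 3)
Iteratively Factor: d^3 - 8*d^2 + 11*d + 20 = (d + 1)*(d^2 - 9*d + 20) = (d - 5)*(d + 1)*(d - 4)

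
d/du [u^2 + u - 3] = 2*u + 1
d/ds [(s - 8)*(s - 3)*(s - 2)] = 3*s^2 - 26*s + 46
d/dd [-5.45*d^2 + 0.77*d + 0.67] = 0.77 - 10.9*d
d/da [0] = 0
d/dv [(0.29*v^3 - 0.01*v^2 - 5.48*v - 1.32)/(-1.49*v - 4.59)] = (-0.8642*v^3 - 3.9784*v^2 + 0.0917999999999992*v + 23.1864)/(2.2201*v^2 + 13.6782*v + 21.0681)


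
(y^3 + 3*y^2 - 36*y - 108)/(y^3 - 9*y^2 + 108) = (y + 6)/(y - 6)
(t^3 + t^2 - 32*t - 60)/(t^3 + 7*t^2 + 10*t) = (t - 6)/t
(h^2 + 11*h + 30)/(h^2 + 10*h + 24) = (h + 5)/(h + 4)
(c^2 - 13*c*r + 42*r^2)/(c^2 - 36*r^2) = (c - 7*r)/(c + 6*r)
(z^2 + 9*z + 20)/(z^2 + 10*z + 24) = (z + 5)/(z + 6)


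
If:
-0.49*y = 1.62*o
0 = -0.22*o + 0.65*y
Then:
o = 0.00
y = 0.00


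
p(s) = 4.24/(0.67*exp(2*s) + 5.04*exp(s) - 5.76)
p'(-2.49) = -0.06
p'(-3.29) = -0.03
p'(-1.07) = -0.51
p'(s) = 4.24*(-1.34*exp(2*s) - 5.04*exp(s))/(0.67*exp(2*s) + 5.04*exp(s) - 5.76)^2 = (-5.6816*exp(s) - 21.3696)*exp(s)/(0.67*exp(2*s) + 5.04*exp(s) - 5.76)^2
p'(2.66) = -0.04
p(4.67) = 0.00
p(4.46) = 0.00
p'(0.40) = -4.22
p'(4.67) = -0.00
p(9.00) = 0.00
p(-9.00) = -0.74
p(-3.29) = -0.76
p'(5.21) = -0.00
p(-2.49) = -0.79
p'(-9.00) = 0.00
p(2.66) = 0.02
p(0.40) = 1.30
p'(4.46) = -0.00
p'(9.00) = 0.00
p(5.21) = 0.00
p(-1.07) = -1.07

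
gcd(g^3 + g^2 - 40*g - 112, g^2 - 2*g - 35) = g - 7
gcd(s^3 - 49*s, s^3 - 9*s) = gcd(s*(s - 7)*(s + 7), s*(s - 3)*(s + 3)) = s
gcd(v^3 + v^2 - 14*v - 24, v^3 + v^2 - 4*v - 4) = v + 2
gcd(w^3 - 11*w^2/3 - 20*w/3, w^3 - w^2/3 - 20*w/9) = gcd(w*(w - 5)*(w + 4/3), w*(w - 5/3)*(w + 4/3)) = w^2 + 4*w/3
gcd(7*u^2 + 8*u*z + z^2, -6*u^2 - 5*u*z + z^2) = u + z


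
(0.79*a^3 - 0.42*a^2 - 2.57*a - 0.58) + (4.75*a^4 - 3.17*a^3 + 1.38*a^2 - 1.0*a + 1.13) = 4.75*a^4 - 2.38*a^3 + 0.96*a^2 - 3.57*a + 0.55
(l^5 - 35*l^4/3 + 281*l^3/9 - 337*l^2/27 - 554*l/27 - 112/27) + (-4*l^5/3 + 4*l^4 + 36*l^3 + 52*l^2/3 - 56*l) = -l^5/3 - 23*l^4/3 + 605*l^3/9 + 131*l^2/27 - 2066*l/27 - 112/27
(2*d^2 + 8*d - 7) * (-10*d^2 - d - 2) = -20*d^4 - 82*d^3 + 58*d^2 - 9*d + 14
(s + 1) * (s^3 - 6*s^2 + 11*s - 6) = s^4 - 5*s^3 + 5*s^2 + 5*s - 6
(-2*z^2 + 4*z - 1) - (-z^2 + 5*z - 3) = -z^2 - z + 2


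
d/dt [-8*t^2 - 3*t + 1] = -16*t - 3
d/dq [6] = 0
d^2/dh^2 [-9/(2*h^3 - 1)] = 108*h*(-4*h^3 - 1)/(2*h^3 - 1)^3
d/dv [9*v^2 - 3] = 18*v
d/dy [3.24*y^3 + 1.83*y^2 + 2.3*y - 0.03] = 9.72*y^2 + 3.66*y + 2.3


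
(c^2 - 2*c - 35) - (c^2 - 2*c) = -35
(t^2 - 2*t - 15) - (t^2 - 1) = -2*t - 14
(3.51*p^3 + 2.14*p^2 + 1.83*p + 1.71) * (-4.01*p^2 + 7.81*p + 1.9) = -14.0751*p^5 + 18.8317*p^4 + 16.0441*p^3 + 11.5012*p^2 + 16.8321*p + 3.249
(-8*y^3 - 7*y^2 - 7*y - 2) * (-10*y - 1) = 80*y^4 + 78*y^3 + 77*y^2 + 27*y + 2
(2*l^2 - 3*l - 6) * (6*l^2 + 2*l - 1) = 12*l^4 - 14*l^3 - 44*l^2 - 9*l + 6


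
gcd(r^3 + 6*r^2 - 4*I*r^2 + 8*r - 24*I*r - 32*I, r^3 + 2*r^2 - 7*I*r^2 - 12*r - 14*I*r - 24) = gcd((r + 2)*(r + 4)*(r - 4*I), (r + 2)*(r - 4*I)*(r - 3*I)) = r^2 + r*(2 - 4*I) - 8*I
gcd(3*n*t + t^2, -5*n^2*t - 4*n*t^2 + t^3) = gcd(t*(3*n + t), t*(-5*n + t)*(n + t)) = t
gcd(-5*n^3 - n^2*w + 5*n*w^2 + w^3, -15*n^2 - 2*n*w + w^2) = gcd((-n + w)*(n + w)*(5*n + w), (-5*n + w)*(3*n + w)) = 1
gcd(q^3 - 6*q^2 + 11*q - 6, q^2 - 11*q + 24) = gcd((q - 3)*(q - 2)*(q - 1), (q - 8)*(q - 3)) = q - 3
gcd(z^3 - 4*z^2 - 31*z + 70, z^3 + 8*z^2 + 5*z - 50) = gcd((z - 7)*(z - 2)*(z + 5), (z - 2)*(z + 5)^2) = z^2 + 3*z - 10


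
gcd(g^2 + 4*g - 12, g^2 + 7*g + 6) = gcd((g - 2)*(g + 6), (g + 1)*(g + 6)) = g + 6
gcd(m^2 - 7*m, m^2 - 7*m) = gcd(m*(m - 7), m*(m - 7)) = m^2 - 7*m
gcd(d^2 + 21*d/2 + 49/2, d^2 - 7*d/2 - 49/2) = d + 7/2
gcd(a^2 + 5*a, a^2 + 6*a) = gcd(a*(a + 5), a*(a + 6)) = a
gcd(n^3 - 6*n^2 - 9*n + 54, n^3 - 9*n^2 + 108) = n^2 - 3*n - 18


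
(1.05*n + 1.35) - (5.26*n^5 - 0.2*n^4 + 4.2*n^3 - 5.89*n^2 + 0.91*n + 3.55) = -5.26*n^5 + 0.2*n^4 - 4.2*n^3 + 5.89*n^2 + 0.14*n - 2.2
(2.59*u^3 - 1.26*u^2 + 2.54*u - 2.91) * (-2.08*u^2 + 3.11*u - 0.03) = -5.3872*u^5 + 10.6757*u^4 - 9.2795*u^3 + 13.99*u^2 - 9.1263*u + 0.0873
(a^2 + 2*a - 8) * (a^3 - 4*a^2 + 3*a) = a^5 - 2*a^4 - 13*a^3 + 38*a^2 - 24*a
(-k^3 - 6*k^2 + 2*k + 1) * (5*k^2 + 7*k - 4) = -5*k^5 - 37*k^4 - 28*k^3 + 43*k^2 - k - 4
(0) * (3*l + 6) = 0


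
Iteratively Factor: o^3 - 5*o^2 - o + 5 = (o + 1)*(o^2 - 6*o + 5) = (o - 5)*(o + 1)*(o - 1)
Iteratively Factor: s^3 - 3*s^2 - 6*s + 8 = (s + 2)*(s^2 - 5*s + 4) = (s - 1)*(s + 2)*(s - 4)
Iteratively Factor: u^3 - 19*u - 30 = (u + 3)*(u^2 - 3*u - 10) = (u - 5)*(u + 3)*(u + 2)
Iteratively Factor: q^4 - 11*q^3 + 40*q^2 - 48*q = (q - 3)*(q^3 - 8*q^2 + 16*q) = (q - 4)*(q - 3)*(q^2 - 4*q) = q*(q - 4)*(q - 3)*(q - 4)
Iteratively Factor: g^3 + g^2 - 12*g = (g + 4)*(g^2 - 3*g) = g*(g + 4)*(g - 3)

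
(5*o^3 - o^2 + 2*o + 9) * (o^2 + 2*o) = 5*o^5 + 9*o^4 + 13*o^2 + 18*o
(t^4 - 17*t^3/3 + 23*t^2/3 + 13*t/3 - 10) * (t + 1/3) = t^5 - 16*t^4/3 + 52*t^3/9 + 62*t^2/9 - 77*t/9 - 10/3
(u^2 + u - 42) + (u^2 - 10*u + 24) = 2*u^2 - 9*u - 18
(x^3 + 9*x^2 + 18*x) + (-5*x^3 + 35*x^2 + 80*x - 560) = -4*x^3 + 44*x^2 + 98*x - 560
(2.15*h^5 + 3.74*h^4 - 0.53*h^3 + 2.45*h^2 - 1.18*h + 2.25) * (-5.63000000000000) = -12.1045*h^5 - 21.0562*h^4 + 2.9839*h^3 - 13.7935*h^2 + 6.6434*h - 12.6675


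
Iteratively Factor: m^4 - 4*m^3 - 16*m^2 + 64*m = (m)*(m^3 - 4*m^2 - 16*m + 64) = m*(m - 4)*(m^2 - 16) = m*(m - 4)^2*(m + 4)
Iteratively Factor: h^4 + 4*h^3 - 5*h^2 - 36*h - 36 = (h + 3)*(h^3 + h^2 - 8*h - 12) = (h + 2)*(h + 3)*(h^2 - h - 6) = (h - 3)*(h + 2)*(h + 3)*(h + 2)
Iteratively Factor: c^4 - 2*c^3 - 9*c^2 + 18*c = (c + 3)*(c^3 - 5*c^2 + 6*c) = c*(c + 3)*(c^2 - 5*c + 6) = c*(c - 2)*(c + 3)*(c - 3)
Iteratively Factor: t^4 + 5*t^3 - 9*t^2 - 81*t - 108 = (t + 3)*(t^3 + 2*t^2 - 15*t - 36) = (t + 3)^2*(t^2 - t - 12) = (t + 3)^3*(t - 4)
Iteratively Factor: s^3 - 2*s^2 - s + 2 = (s - 2)*(s^2 - 1) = (s - 2)*(s + 1)*(s - 1)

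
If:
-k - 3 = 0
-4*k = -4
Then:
No Solution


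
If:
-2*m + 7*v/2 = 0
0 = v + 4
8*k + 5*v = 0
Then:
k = 5/2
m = -7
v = -4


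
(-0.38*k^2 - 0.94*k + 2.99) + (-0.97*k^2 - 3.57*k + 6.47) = -1.35*k^2 - 4.51*k + 9.46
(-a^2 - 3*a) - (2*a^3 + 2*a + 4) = -2*a^3 - a^2 - 5*a - 4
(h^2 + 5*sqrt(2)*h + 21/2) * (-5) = -5*h^2 - 25*sqrt(2)*h - 105/2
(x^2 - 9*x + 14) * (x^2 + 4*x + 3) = x^4 - 5*x^3 - 19*x^2 + 29*x + 42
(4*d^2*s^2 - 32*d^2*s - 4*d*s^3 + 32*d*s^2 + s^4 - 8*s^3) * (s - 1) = 4*d^2*s^3 - 36*d^2*s^2 + 32*d^2*s - 4*d*s^4 + 36*d*s^3 - 32*d*s^2 + s^5 - 9*s^4 + 8*s^3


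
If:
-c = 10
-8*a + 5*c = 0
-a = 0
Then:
No Solution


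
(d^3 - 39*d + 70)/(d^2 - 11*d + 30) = (d^2 + 5*d - 14)/(d - 6)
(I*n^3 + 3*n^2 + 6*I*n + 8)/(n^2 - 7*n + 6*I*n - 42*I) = (I*n^3 + 3*n^2 + 6*I*n + 8)/(n^2 + n*(-7 + 6*I) - 42*I)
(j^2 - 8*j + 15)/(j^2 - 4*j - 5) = (j - 3)/(j + 1)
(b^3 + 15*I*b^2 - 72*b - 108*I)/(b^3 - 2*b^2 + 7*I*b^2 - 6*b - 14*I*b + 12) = (b^2 + 9*I*b - 18)/(b^2 + b*(-2 + I) - 2*I)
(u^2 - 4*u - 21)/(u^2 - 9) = (u - 7)/(u - 3)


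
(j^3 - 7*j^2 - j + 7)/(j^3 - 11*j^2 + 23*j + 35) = (j - 1)/(j - 5)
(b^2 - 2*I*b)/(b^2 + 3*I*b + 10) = b/(b + 5*I)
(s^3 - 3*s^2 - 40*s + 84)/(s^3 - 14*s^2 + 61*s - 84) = (s^2 + 4*s - 12)/(s^2 - 7*s + 12)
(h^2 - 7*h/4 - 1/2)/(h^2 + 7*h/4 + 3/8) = 2*(h - 2)/(2*h + 3)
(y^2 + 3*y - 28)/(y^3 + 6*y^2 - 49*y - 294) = (y - 4)/(y^2 - y - 42)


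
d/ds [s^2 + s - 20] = 2*s + 1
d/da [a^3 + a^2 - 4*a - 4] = 3*a^2 + 2*a - 4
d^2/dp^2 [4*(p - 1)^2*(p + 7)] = 24*p + 40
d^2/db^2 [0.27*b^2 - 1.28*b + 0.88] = 0.540000000000000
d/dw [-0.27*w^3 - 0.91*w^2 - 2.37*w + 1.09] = -0.81*w^2 - 1.82*w - 2.37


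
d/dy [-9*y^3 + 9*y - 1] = 9 - 27*y^2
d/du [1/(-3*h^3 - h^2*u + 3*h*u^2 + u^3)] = (h^2 - 6*h*u - 3*u^2)/(3*h^3 + h^2*u - 3*h*u^2 - u^3)^2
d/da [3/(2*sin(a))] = -3*cos(a)/(2*sin(a)^2)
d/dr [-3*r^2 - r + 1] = -6*r - 1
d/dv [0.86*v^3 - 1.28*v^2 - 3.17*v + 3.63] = 2.58*v^2 - 2.56*v - 3.17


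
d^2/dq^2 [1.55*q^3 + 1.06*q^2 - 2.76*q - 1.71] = 9.3*q + 2.12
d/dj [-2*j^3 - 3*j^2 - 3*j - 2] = -6*j^2 - 6*j - 3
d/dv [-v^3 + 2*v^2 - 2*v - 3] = -3*v^2 + 4*v - 2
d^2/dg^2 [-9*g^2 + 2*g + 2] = -18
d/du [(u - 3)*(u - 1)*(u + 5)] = 3*u^2 + 2*u - 17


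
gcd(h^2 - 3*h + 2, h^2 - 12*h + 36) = 1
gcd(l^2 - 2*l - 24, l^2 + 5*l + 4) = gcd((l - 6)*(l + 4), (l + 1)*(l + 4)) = l + 4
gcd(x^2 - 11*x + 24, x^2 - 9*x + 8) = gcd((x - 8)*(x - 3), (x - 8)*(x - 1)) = x - 8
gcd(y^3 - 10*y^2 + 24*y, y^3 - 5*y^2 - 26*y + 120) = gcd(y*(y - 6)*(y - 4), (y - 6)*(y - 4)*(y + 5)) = y^2 - 10*y + 24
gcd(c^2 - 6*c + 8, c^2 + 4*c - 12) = c - 2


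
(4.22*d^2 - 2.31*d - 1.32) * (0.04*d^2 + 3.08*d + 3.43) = 0.1688*d^4 + 12.9052*d^3 + 7.307*d^2 - 11.9889*d - 4.5276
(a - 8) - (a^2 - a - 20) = -a^2 + 2*a + 12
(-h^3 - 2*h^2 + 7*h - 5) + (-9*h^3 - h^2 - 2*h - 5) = -10*h^3 - 3*h^2 + 5*h - 10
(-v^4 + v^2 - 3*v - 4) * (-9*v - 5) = 9*v^5 + 5*v^4 - 9*v^3 + 22*v^2 + 51*v + 20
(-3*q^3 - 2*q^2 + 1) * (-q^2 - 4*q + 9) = 3*q^5 + 14*q^4 - 19*q^3 - 19*q^2 - 4*q + 9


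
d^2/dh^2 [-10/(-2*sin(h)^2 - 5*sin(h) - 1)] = 10*(-16*sin(h)^4 - 30*sin(h)^3 + 7*sin(h)^2 + 65*sin(h) + 46)/(5*sin(h) - cos(2*h) + 2)^3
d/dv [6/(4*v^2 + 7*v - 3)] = 6*(-8*v - 7)/(4*v^2 + 7*v - 3)^2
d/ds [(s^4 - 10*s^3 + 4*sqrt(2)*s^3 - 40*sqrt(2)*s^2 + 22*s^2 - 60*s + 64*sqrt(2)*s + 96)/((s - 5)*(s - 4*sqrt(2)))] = (2*s^5 - 25*s^4 - 8*sqrt(2)*s^4 + 36*s^3 + 120*sqrt(2)*s^3 - 552*sqrt(2)*s^2 + 750*s^2 - 3392*s + 880*sqrt(2)*s - 816*sqrt(2) + 3040)/(s^4 - 8*sqrt(2)*s^3 - 10*s^3 + 57*s^2 + 80*sqrt(2)*s^2 - 320*s - 200*sqrt(2)*s + 800)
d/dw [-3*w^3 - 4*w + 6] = -9*w^2 - 4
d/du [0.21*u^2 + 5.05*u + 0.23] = 0.42*u + 5.05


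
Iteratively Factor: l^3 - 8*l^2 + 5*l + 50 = (l + 2)*(l^2 - 10*l + 25) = (l - 5)*(l + 2)*(l - 5)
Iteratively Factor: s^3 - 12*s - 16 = (s - 4)*(s^2 + 4*s + 4) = (s - 4)*(s + 2)*(s + 2)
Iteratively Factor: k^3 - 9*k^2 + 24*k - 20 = (k - 2)*(k^2 - 7*k + 10) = (k - 5)*(k - 2)*(k - 2)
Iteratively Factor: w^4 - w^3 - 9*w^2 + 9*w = (w)*(w^3 - w^2 - 9*w + 9) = w*(w - 3)*(w^2 + 2*w - 3) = w*(w - 3)*(w - 1)*(w + 3)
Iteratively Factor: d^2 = (d)*(d)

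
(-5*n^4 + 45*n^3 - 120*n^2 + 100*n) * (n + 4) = -5*n^5 + 25*n^4 + 60*n^3 - 380*n^2 + 400*n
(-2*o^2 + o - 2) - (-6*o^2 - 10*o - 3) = 4*o^2 + 11*o + 1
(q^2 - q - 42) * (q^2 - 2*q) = q^4 - 3*q^3 - 40*q^2 + 84*q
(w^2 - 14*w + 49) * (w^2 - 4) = w^4 - 14*w^3 + 45*w^2 + 56*w - 196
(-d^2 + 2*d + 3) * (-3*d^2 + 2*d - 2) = 3*d^4 - 8*d^3 - 3*d^2 + 2*d - 6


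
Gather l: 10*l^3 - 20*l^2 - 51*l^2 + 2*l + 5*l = 10*l^3 - 71*l^2 + 7*l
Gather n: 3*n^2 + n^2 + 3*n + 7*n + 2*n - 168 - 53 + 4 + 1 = 4*n^2 + 12*n - 216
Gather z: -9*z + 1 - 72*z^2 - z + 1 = -72*z^2 - 10*z + 2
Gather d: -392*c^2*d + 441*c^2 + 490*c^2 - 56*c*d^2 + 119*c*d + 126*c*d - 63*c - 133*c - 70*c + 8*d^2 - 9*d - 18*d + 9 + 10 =931*c^2 - 266*c + d^2*(8 - 56*c) + d*(-392*c^2 + 245*c - 27) + 19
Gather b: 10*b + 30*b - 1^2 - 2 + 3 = 40*b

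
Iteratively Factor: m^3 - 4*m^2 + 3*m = (m - 3)*(m^2 - m) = m*(m - 3)*(m - 1)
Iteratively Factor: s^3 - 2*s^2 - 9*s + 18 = (s - 2)*(s^2 - 9) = (s - 2)*(s + 3)*(s - 3)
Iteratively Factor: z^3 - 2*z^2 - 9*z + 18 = (z + 3)*(z^2 - 5*z + 6) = (z - 2)*(z + 3)*(z - 3)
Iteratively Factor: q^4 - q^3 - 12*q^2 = (q - 4)*(q^3 + 3*q^2) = (q - 4)*(q + 3)*(q^2) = q*(q - 4)*(q + 3)*(q)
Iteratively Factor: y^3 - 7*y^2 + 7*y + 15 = (y + 1)*(y^2 - 8*y + 15) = (y - 3)*(y + 1)*(y - 5)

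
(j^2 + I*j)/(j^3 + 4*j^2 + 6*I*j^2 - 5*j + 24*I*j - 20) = j/(j^2 + j*(4 + 5*I) + 20*I)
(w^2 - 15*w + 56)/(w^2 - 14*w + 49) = (w - 8)/(w - 7)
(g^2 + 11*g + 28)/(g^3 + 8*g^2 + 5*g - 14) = (g + 4)/(g^2 + g - 2)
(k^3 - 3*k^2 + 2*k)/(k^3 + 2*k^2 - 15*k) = (k^2 - 3*k + 2)/(k^2 + 2*k - 15)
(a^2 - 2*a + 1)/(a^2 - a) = (a - 1)/a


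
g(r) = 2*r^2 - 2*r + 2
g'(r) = 4*r - 2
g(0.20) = 1.68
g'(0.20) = -1.20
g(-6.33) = 94.80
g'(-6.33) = -27.32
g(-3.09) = 27.28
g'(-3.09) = -14.36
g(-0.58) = 3.83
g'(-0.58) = -4.32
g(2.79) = 11.99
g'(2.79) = 9.16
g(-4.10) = 43.82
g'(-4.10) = -18.40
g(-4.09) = 43.64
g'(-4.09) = -18.36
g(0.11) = 1.80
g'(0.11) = -1.56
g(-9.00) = 182.00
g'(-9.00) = -38.00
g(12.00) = 266.00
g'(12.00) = 46.00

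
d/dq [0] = 0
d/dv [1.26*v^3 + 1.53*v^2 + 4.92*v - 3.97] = 3.78*v^2 + 3.06*v + 4.92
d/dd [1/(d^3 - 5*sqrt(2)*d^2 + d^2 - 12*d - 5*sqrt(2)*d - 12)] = (-3*d^2 - 2*d + 10*sqrt(2)*d + 5*sqrt(2) + 12)/(-d^3 - d^2 + 5*sqrt(2)*d^2 + 5*sqrt(2)*d + 12*d + 12)^2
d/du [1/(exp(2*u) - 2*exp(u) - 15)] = 2*(1 - exp(u))*exp(u)/(-exp(2*u) + 2*exp(u) + 15)^2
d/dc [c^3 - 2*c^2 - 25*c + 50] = 3*c^2 - 4*c - 25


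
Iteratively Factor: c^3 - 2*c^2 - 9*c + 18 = (c + 3)*(c^2 - 5*c + 6) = (c - 2)*(c + 3)*(c - 3)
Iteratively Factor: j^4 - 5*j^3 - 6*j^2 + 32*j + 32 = (j - 4)*(j^3 - j^2 - 10*j - 8) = (j - 4)^2*(j^2 + 3*j + 2) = (j - 4)^2*(j + 2)*(j + 1)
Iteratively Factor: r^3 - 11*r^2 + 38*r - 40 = (r - 4)*(r^2 - 7*r + 10) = (r - 5)*(r - 4)*(r - 2)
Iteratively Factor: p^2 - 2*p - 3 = (p - 3)*(p + 1)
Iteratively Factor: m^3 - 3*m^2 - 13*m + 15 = (m + 3)*(m^2 - 6*m + 5) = (m - 5)*(m + 3)*(m - 1)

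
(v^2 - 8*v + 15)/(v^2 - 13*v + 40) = (v - 3)/(v - 8)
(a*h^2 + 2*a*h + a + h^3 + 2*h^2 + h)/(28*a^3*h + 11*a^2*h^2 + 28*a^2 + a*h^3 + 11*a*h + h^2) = (a*h^2 + 2*a*h + a + h^3 + 2*h^2 + h)/(28*a^3*h + 11*a^2*h^2 + 28*a^2 + a*h^3 + 11*a*h + h^2)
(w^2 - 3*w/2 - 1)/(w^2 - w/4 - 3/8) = 4*(w - 2)/(4*w - 3)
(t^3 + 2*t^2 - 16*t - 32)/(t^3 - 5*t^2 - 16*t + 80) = (t + 2)/(t - 5)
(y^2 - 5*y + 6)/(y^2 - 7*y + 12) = (y - 2)/(y - 4)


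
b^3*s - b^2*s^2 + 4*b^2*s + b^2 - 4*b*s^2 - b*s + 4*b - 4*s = (b + 4)*(b - s)*(b*s + 1)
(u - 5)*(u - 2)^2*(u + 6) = u^4 - 3*u^3 - 30*u^2 + 124*u - 120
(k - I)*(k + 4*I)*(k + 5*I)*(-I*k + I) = -I*k^4 + 8*k^3 + I*k^3 - 8*k^2 + 11*I*k^2 + 20*k - 11*I*k - 20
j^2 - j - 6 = (j - 3)*(j + 2)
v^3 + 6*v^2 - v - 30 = (v - 2)*(v + 3)*(v + 5)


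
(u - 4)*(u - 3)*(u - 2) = u^3 - 9*u^2 + 26*u - 24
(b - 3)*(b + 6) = b^2 + 3*b - 18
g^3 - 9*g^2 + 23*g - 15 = (g - 5)*(g - 3)*(g - 1)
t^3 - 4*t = t*(t - 2)*(t + 2)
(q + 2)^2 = q^2 + 4*q + 4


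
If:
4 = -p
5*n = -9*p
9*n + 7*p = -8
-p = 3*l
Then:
No Solution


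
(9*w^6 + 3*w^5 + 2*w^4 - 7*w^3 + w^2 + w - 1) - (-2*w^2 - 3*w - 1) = 9*w^6 + 3*w^5 + 2*w^4 - 7*w^3 + 3*w^2 + 4*w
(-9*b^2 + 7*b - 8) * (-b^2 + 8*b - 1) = 9*b^4 - 79*b^3 + 73*b^2 - 71*b + 8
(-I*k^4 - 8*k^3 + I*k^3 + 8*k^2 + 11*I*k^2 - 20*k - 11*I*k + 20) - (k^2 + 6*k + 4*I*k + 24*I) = -I*k^4 - 8*k^3 + I*k^3 + 7*k^2 + 11*I*k^2 - 26*k - 15*I*k + 20 - 24*I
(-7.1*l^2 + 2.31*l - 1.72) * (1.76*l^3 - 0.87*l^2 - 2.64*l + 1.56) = -12.496*l^5 + 10.2426*l^4 + 13.7071*l^3 - 15.678*l^2 + 8.1444*l - 2.6832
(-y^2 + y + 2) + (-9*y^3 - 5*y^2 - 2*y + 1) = -9*y^3 - 6*y^2 - y + 3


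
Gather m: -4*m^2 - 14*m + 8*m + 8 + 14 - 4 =-4*m^2 - 6*m + 18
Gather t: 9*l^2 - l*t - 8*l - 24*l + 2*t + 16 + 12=9*l^2 - 32*l + t*(2 - l) + 28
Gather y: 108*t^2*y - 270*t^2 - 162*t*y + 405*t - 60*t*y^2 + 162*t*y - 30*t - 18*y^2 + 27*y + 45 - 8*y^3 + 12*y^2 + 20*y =-270*t^2 + 375*t - 8*y^3 + y^2*(-60*t - 6) + y*(108*t^2 + 47) + 45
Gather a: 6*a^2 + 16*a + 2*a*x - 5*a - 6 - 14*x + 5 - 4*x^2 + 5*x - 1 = 6*a^2 + a*(2*x + 11) - 4*x^2 - 9*x - 2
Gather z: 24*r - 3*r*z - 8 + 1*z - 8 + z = 24*r + z*(2 - 3*r) - 16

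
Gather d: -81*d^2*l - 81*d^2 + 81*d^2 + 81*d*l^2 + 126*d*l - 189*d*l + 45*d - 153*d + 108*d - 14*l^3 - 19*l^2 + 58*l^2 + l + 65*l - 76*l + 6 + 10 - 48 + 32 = -81*d^2*l + d*(81*l^2 - 63*l) - 14*l^3 + 39*l^2 - 10*l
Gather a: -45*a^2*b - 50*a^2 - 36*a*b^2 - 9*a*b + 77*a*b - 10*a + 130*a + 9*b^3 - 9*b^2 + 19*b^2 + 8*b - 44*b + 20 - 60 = a^2*(-45*b - 50) + a*(-36*b^2 + 68*b + 120) + 9*b^3 + 10*b^2 - 36*b - 40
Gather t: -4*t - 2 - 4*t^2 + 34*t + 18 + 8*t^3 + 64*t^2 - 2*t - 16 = 8*t^3 + 60*t^2 + 28*t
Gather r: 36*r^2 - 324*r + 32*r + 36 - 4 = 36*r^2 - 292*r + 32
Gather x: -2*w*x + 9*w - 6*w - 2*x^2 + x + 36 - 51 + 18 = 3*w - 2*x^2 + x*(1 - 2*w) + 3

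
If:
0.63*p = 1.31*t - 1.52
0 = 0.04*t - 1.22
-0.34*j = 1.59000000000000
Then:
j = -4.68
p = 61.01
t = 30.50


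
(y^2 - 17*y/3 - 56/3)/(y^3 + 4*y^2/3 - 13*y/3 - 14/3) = (y - 8)/(y^2 - y - 2)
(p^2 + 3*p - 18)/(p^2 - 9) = (p + 6)/(p + 3)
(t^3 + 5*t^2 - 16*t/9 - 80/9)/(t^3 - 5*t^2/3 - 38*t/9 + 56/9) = (3*t^2 + 19*t + 20)/(3*t^2 - t - 14)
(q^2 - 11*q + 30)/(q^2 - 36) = (q - 5)/(q + 6)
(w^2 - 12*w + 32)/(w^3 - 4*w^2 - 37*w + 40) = (w - 4)/(w^2 + 4*w - 5)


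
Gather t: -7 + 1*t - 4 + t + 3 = 2*t - 8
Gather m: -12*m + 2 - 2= -12*m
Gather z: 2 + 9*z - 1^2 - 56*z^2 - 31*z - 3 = -56*z^2 - 22*z - 2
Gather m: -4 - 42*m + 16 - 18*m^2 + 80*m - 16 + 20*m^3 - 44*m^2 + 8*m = 20*m^3 - 62*m^2 + 46*m - 4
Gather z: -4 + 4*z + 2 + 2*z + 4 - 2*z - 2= 4*z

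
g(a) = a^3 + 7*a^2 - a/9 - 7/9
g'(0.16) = 2.21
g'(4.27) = 114.37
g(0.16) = -0.61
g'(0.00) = -0.11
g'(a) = 3*a^2 + 14*a - 1/9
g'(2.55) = 55.10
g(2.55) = 61.04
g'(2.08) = 41.99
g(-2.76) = 31.83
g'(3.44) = 83.55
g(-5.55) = 44.50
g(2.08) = 38.27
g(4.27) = 204.23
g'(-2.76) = -15.90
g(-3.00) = 35.56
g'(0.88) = 14.53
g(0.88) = 5.23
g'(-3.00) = -15.11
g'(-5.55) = 14.60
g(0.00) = -0.78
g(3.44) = 122.38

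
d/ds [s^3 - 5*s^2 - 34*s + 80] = 3*s^2 - 10*s - 34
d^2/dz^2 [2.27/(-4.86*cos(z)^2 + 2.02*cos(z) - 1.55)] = (214.465968*(1 - cos(z)^2)^2 - 66.855132*cos(z)^3 + 48.095852*cos(z)^2 + 140.817634*cos(z) - 198.791164)/(4.86*cos(z)^2 - 2.02*cos(z) + 1.55)^3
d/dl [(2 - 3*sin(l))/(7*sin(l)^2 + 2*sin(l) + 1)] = 7*(3*sin(l)^2 - 4*sin(l) - 1)*cos(l)/(7*sin(l)^2 + 2*sin(l) + 1)^2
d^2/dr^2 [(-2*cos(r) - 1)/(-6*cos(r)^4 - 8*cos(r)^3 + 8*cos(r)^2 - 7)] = 2*(64*(2*cos(r) + 1)*(3*cos(r)^2 + 3*cos(r) - 2)^2*sin(r)^2*cos(r)^2 - (6*cos(r)^4 + 8*cos(r)^3 - 8*cos(r)^2 + 7)^2*cos(r) + (6*cos(r)^4 + 8*cos(r)^3 - 8*cos(r)^2 + 7)*(36*(1 - cos(2*r))^2*cos(r) + 24*(1 - cos(2*r))^2 - 15*cos(r) + 58*cos(2*r) + 35*cos(3*r) + 9*cos(4*r) - 39))/(6*cos(r)^4 + 8*cos(r)^3 - 8*cos(r)^2 + 7)^3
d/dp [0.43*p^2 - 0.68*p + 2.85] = 0.86*p - 0.68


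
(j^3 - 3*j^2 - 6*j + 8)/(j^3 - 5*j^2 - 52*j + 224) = (j^2 + j - 2)/(j^2 - j - 56)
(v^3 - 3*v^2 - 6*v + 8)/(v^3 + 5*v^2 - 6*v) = (v^2 - 2*v - 8)/(v*(v + 6))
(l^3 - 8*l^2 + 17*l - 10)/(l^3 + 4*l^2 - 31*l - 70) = (l^2 - 3*l + 2)/(l^2 + 9*l + 14)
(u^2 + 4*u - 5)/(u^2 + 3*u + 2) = (u^2 + 4*u - 5)/(u^2 + 3*u + 2)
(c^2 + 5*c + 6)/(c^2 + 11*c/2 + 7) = 2*(c + 3)/(2*c + 7)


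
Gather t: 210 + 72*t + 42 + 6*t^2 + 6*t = 6*t^2 + 78*t + 252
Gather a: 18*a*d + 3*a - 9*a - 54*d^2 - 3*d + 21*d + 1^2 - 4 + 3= a*(18*d - 6) - 54*d^2 + 18*d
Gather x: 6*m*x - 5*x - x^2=-x^2 + x*(6*m - 5)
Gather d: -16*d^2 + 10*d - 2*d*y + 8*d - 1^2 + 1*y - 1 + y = -16*d^2 + d*(18 - 2*y) + 2*y - 2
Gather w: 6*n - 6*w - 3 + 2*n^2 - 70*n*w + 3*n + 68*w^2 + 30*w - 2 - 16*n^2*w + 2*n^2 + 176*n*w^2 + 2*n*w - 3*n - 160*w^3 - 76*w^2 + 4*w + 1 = 4*n^2 + 6*n - 160*w^3 + w^2*(176*n - 8) + w*(-16*n^2 - 68*n + 28) - 4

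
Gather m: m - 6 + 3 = m - 3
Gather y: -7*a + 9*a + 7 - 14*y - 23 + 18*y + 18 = 2*a + 4*y + 2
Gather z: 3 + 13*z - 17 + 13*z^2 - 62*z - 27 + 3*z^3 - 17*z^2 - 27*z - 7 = 3*z^3 - 4*z^2 - 76*z - 48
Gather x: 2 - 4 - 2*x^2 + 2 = -2*x^2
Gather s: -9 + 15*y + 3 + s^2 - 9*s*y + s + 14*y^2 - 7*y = s^2 + s*(1 - 9*y) + 14*y^2 + 8*y - 6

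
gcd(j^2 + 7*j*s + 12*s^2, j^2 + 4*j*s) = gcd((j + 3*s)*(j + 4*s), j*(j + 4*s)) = j + 4*s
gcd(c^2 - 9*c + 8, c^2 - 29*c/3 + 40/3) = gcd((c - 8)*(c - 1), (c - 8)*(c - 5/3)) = c - 8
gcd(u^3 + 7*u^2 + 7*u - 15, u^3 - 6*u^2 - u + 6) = u - 1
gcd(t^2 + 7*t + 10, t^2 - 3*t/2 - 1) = 1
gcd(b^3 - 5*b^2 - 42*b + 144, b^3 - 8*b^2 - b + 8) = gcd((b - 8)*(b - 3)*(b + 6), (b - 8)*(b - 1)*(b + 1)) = b - 8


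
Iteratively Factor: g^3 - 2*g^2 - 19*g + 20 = (g - 5)*(g^2 + 3*g - 4) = (g - 5)*(g + 4)*(g - 1)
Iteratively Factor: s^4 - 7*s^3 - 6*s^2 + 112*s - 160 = (s + 4)*(s^3 - 11*s^2 + 38*s - 40) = (s - 2)*(s + 4)*(s^2 - 9*s + 20) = (s - 4)*(s - 2)*(s + 4)*(s - 5)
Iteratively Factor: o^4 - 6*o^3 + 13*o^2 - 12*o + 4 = (o - 2)*(o^3 - 4*o^2 + 5*o - 2) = (o - 2)*(o - 1)*(o^2 - 3*o + 2) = (o - 2)*(o - 1)^2*(o - 2)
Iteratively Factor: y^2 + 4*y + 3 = (y + 1)*(y + 3)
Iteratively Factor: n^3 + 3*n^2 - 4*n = (n + 4)*(n^2 - n) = n*(n + 4)*(n - 1)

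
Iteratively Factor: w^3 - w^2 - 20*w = (w + 4)*(w^2 - 5*w) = (w - 5)*(w + 4)*(w)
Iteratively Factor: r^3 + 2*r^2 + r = (r + 1)*(r^2 + r) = r*(r + 1)*(r + 1)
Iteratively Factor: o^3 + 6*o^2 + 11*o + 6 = (o + 2)*(o^2 + 4*o + 3) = (o + 2)*(o + 3)*(o + 1)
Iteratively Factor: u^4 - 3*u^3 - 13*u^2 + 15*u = (u + 3)*(u^3 - 6*u^2 + 5*u) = (u - 1)*(u + 3)*(u^2 - 5*u) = u*(u - 1)*(u + 3)*(u - 5)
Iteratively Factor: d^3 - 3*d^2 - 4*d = (d + 1)*(d^2 - 4*d) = d*(d + 1)*(d - 4)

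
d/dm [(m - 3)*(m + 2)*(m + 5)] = 3*m^2 + 8*m - 11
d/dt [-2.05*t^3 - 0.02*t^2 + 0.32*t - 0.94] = -6.15*t^2 - 0.04*t + 0.32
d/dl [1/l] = -1/l^2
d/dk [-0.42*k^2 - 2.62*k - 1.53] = -0.84*k - 2.62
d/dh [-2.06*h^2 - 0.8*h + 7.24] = -4.12*h - 0.8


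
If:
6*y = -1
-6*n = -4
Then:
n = 2/3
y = -1/6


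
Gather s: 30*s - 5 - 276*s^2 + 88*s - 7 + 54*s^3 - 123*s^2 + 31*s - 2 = 54*s^3 - 399*s^2 + 149*s - 14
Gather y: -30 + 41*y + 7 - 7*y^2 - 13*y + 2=-7*y^2 + 28*y - 21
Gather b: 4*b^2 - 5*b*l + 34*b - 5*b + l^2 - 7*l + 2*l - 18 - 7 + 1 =4*b^2 + b*(29 - 5*l) + l^2 - 5*l - 24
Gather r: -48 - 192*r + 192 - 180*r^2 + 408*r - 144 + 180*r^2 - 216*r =0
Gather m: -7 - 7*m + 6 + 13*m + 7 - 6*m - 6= 0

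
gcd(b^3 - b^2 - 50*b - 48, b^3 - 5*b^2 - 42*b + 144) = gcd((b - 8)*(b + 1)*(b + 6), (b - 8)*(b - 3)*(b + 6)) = b^2 - 2*b - 48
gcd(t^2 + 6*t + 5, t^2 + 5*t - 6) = 1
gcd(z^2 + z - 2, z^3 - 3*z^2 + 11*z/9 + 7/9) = z - 1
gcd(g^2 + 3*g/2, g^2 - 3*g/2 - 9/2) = g + 3/2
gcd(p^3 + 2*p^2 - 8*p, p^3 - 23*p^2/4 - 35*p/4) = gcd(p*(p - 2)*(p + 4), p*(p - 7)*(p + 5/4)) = p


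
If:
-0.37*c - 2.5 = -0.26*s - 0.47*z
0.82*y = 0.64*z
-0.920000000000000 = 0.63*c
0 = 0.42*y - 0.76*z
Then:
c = -1.46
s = 7.54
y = 0.00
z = 0.00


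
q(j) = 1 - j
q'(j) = -1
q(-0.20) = 1.20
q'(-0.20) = -1.00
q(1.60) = -0.60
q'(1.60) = -1.00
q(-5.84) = 6.84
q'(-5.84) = -1.00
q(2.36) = -1.36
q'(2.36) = -1.00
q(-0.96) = 1.96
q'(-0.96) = -1.00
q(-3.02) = 4.02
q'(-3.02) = -1.00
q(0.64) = 0.36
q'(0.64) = -1.00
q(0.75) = 0.25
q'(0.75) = -1.00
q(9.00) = -8.00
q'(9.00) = -1.00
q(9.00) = -8.00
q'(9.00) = -1.00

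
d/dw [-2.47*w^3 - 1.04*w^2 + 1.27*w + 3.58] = -7.41*w^2 - 2.08*w + 1.27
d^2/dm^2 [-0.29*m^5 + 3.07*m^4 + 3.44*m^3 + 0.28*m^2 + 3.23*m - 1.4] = -5.8*m^3 + 36.84*m^2 + 20.64*m + 0.56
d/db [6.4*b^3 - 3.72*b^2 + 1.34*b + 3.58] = 19.2*b^2 - 7.44*b + 1.34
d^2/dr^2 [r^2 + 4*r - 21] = 2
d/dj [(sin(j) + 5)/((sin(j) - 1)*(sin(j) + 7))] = (-10*sin(j) + cos(j)^2 - 38)*cos(j)/((sin(j) - 1)^2*(sin(j) + 7)^2)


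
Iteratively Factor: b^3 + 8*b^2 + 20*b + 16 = (b + 4)*(b^2 + 4*b + 4) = (b + 2)*(b + 4)*(b + 2)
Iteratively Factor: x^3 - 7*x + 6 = (x - 2)*(x^2 + 2*x - 3) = (x - 2)*(x + 3)*(x - 1)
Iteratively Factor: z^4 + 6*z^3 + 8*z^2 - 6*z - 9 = (z + 3)*(z^3 + 3*z^2 - z - 3) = (z - 1)*(z + 3)*(z^2 + 4*z + 3) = (z - 1)*(z + 1)*(z + 3)*(z + 3)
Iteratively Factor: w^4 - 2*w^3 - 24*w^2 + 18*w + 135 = (w + 3)*(w^3 - 5*w^2 - 9*w + 45) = (w - 5)*(w + 3)*(w^2 - 9) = (w - 5)*(w + 3)^2*(w - 3)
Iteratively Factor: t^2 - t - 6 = (t - 3)*(t + 2)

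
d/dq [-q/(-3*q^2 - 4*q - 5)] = (5 - 3*q^2)/(9*q^4 + 24*q^3 + 46*q^2 + 40*q + 25)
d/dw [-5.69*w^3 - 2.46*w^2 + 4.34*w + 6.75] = -17.07*w^2 - 4.92*w + 4.34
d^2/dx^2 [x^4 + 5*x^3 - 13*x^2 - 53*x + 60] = 12*x^2 + 30*x - 26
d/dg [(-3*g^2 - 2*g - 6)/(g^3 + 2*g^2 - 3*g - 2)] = (3*g^4 + 4*g^3 + 31*g^2 + 36*g - 14)/(g^6 + 4*g^5 - 2*g^4 - 16*g^3 + g^2 + 12*g + 4)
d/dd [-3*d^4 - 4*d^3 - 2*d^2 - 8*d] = -12*d^3 - 12*d^2 - 4*d - 8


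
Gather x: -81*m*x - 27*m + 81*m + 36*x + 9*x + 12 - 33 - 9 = 54*m + x*(45 - 81*m) - 30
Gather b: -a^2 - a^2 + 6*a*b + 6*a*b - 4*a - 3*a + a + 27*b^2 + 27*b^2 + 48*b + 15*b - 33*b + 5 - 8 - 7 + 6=-2*a^2 - 6*a + 54*b^2 + b*(12*a + 30) - 4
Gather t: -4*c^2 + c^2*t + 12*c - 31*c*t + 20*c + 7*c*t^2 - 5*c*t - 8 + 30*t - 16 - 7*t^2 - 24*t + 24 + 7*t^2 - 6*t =-4*c^2 + 7*c*t^2 + 32*c + t*(c^2 - 36*c)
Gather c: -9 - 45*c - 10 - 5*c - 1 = -50*c - 20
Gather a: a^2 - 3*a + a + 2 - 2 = a^2 - 2*a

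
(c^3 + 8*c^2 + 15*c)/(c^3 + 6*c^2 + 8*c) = (c^2 + 8*c + 15)/(c^2 + 6*c + 8)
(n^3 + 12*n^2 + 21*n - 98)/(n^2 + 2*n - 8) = (n^2 + 14*n + 49)/(n + 4)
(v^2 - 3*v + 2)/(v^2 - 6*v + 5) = (v - 2)/(v - 5)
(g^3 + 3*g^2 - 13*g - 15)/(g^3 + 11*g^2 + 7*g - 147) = (g^2 + 6*g + 5)/(g^2 + 14*g + 49)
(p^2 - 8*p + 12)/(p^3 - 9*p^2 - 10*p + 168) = (p - 2)/(p^2 - 3*p - 28)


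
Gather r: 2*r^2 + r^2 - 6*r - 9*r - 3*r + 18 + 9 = 3*r^2 - 18*r + 27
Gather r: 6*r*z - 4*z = 6*r*z - 4*z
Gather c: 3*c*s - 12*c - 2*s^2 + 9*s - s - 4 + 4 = c*(3*s - 12) - 2*s^2 + 8*s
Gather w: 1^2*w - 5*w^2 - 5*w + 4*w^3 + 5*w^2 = 4*w^3 - 4*w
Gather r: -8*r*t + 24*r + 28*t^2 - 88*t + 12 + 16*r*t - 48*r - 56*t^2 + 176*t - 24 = r*(8*t - 24) - 28*t^2 + 88*t - 12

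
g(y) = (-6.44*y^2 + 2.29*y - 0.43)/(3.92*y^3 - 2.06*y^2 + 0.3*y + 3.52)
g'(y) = (2.29 - 12.88*y)/(3.92*y^3 - 2.06*y^2 + 0.3*y + 3.52) + (-11.76*y^2 + 4.12*y - 0.3)*(-6.44*y^2 + 2.29*y - 0.43)/(3.92*y^3 - 2.06*y^2 + 0.3*y + 3.52)^2 = (25.2448*y^4 - 17.9536*y^3 + 7.8422*y^2 - 47.1092*y + 8.1898)/(15.3664*y^6 - 16.1504*y^5 + 6.5956*y^4 + 26.3608*y^3 - 14.4124*y^2 + 2.112*y + 12.3904)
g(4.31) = -0.39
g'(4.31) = 0.09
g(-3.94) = 0.41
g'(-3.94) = 0.10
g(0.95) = -0.77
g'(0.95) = -0.86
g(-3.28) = 0.49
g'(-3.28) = 0.15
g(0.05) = -0.09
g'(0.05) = 0.47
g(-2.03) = 0.82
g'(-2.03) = 0.49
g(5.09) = -0.33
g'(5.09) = 0.07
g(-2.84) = 0.57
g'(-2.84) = 0.21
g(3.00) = -0.56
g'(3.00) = 0.18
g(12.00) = -0.14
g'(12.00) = 0.01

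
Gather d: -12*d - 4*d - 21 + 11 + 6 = -16*d - 4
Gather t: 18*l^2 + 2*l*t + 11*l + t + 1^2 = 18*l^2 + 11*l + t*(2*l + 1) + 1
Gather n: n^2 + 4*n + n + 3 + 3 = n^2 + 5*n + 6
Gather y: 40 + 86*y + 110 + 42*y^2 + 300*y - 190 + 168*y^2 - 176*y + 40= 210*y^2 + 210*y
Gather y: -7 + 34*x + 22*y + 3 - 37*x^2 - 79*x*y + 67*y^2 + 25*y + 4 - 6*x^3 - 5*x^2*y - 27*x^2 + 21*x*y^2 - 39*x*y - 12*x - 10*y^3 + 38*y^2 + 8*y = -6*x^3 - 64*x^2 + 22*x - 10*y^3 + y^2*(21*x + 105) + y*(-5*x^2 - 118*x + 55)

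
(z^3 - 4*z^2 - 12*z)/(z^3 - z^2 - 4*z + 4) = z*(z - 6)/(z^2 - 3*z + 2)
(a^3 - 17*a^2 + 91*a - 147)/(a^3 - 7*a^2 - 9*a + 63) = (a - 7)/(a + 3)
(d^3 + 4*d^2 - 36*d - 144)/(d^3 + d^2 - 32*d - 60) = (d^2 + 10*d + 24)/(d^2 + 7*d + 10)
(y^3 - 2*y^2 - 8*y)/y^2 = y - 2 - 8/y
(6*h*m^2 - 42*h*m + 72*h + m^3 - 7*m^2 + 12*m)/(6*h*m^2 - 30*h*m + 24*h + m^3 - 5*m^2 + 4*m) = (m - 3)/(m - 1)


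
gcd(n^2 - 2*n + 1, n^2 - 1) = n - 1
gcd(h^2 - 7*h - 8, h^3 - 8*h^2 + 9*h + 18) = h + 1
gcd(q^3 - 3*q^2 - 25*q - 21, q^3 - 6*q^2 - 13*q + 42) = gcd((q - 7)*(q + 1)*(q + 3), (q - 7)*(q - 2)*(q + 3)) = q^2 - 4*q - 21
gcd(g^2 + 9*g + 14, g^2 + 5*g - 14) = g + 7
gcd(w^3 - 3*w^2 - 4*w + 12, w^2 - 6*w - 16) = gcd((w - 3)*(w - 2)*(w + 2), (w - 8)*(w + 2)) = w + 2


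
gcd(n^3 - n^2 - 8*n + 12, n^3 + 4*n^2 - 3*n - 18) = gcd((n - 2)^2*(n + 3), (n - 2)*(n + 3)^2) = n^2 + n - 6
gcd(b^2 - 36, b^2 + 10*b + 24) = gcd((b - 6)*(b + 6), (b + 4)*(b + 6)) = b + 6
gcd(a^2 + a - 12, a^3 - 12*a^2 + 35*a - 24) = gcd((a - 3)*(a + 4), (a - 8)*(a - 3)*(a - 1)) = a - 3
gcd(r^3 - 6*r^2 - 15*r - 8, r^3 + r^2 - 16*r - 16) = r + 1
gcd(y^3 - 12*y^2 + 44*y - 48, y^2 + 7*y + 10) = 1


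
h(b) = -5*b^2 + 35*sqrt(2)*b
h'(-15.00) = 199.50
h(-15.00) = -1867.46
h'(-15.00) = 199.50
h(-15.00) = -1867.46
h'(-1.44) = 63.90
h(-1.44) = -81.64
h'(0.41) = 45.40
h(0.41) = 19.45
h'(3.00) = 19.50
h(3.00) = 103.49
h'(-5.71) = 106.60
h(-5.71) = -445.65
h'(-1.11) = 60.60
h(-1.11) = -61.10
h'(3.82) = 11.30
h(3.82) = 116.12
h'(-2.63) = 75.80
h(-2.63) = -164.76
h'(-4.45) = 94.00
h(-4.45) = -319.28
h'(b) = -10*b + 35*sqrt(2)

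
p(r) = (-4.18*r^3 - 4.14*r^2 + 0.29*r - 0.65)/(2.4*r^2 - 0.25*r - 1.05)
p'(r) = (0.25 - 4.8*r)*(-4.18*r^3 - 4.14*r^2 + 0.29*r - 0.65)/(2.4*r^2 - 0.25*r - 1.05)^2 + (-12.54*r^2 - 8.28*r + 0.29)/(2.4*r^2 - 0.25*r - 1.05)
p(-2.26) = 2.19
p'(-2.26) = -1.76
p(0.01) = 0.62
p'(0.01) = -0.31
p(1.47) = -5.96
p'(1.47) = 0.41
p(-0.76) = -2.71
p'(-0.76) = -21.34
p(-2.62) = 2.82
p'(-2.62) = -1.74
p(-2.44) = 2.51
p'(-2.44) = -1.75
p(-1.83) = 1.42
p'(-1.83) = -1.84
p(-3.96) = 5.13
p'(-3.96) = -1.72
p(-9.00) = 13.85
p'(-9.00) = -1.73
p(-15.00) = 24.27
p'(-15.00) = -1.74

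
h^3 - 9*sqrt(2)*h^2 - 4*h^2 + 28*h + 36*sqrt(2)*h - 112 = (h - 4)*(h - 7*sqrt(2))*(h - 2*sqrt(2))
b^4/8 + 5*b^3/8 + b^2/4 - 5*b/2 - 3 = (b/4 + 1/2)*(b/2 + 1)*(b - 2)*(b + 3)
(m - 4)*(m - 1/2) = m^2 - 9*m/2 + 2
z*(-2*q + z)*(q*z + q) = -2*q^2*z^2 - 2*q^2*z + q*z^3 + q*z^2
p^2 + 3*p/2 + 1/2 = (p + 1/2)*(p + 1)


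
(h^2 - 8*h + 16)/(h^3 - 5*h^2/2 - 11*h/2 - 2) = 2*(h - 4)/(2*h^2 + 3*h + 1)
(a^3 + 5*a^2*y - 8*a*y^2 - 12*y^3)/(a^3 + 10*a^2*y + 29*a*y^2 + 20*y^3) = (a^2 + 4*a*y - 12*y^2)/(a^2 + 9*a*y + 20*y^2)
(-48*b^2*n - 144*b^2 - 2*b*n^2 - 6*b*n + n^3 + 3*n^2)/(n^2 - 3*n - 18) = (-48*b^2 - 2*b*n + n^2)/(n - 6)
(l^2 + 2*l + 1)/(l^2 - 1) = (l + 1)/(l - 1)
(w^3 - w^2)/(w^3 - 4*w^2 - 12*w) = w*(1 - w)/(-w^2 + 4*w + 12)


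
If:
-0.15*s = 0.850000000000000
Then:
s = -5.67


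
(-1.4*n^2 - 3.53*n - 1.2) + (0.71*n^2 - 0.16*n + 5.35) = -0.69*n^2 - 3.69*n + 4.15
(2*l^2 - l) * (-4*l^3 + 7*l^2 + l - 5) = -8*l^5 + 18*l^4 - 5*l^3 - 11*l^2 + 5*l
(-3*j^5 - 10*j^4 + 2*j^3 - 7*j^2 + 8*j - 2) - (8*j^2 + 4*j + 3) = -3*j^5 - 10*j^4 + 2*j^3 - 15*j^2 + 4*j - 5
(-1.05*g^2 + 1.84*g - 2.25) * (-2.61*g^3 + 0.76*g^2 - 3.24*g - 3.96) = 2.7405*g^5 - 5.6004*g^4 + 10.6729*g^3 - 3.5136*g^2 + 0.00360000000000049*g + 8.91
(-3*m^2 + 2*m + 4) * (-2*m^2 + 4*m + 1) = 6*m^4 - 16*m^3 - 3*m^2 + 18*m + 4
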